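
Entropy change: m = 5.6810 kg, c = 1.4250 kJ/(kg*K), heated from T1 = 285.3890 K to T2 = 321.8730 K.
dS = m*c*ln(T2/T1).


T2/T1 = 1.1278
ln(T2/T1) = 0.1203
dS = 5.6810 * 1.4250 * 0.1203 = 0.9739 kJ/K

0.9739 kJ/K


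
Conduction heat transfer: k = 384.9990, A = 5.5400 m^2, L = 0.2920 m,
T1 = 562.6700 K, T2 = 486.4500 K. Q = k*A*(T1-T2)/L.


dT = 76.2200 K
Q = 384.9990 * 5.5400 * 76.2200 / 0.2920 = 556743.8895 W

556743.8895 W


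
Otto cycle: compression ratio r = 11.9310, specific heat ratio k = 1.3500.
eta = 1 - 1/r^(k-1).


r^(k-1) = 2.3814
eta = 1 - 1/2.3814 = 0.5801 = 58.0083%

58.0083%


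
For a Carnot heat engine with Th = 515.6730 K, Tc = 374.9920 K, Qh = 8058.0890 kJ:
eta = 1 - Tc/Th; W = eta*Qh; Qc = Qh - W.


eta = 1 - 374.9920/515.6730 = 0.2728
W = 0.2728 * 8058.0890 = 2198.3311 kJ
Qc = 8058.0890 - 2198.3311 = 5859.7579 kJ

eta = 27.2810%, W = 2198.3311 kJ, Qc = 5859.7579 kJ


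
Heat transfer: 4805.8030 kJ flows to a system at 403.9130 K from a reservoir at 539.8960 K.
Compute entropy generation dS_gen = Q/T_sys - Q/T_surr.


dS_sys = 4805.8030/403.9130 = 11.8981 kJ/K
dS_surr = -4805.8030/539.8960 = -8.9013 kJ/K
dS_gen = 11.8981 - 8.9013 = 2.9968 kJ/K (irreversible)

dS_gen = 2.9968 kJ/K, irreversible


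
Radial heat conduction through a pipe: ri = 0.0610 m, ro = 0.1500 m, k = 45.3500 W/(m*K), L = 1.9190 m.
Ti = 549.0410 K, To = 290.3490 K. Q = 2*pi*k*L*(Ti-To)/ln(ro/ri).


dT = 258.6920 K
ln(ro/ri) = 0.8998
Q = 2*pi*45.3500*1.9190*258.6920 / 0.8998 = 157212.7486 W

157212.7486 W


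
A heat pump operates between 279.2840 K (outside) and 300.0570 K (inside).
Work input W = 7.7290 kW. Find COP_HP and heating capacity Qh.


COP = 300.0570 / 20.7730 = 14.4446
Qh = 14.4446 * 7.7290 = 111.6421 kW

COP = 14.4446, Qh = 111.6421 kW


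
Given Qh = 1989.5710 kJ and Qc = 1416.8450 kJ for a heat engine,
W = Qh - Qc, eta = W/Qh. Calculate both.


W = 1989.5710 - 1416.8450 = 572.7260 kJ
eta = 572.7260 / 1989.5710 = 0.2879 = 28.7864%

W = 572.7260 kJ, eta = 28.7864%


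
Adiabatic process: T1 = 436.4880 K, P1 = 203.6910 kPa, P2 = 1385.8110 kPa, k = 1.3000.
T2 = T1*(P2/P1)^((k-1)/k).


(k-1)/k = 0.2308
(P2/P1)^exp = 1.5566
T2 = 436.4880 * 1.5566 = 679.4246 K

679.4246 K


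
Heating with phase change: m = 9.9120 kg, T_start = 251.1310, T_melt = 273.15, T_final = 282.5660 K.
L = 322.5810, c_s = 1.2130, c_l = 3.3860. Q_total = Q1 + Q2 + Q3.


Q1 (sensible, solid) = 9.9120 * 1.2130 * 22.0190 = 264.7401 kJ
Q2 (latent) = 9.9120 * 322.5810 = 3197.4229 kJ
Q3 (sensible, liquid) = 9.9120 * 3.3860 * 9.4160 = 316.0201 kJ
Q_total = 3778.1830 kJ

3778.1830 kJ


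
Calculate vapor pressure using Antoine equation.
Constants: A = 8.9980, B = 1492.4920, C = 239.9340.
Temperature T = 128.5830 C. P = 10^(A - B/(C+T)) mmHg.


C+T = 368.5170
B/(C+T) = 4.0500
log10(P) = 8.9980 - 4.0500 = 4.9480
P = 10^4.9480 = 88716.6267 mmHg

88716.6267 mmHg


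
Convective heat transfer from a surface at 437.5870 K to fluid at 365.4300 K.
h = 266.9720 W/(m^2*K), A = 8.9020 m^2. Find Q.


dT = 72.1570 K
Q = 266.9720 * 8.9020 * 72.1570 = 171487.2254 W

171487.2254 W


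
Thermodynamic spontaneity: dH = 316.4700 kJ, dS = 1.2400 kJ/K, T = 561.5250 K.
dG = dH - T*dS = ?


T*dS = 561.5250 * 1.2400 = 696.2910 kJ
dG = 316.4700 - 696.2910 = -379.8210 kJ (spontaneous)

dG = -379.8210 kJ, spontaneous


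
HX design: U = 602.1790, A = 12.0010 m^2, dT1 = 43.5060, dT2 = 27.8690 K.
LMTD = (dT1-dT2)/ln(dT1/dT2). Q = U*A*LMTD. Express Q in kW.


LMTD = 35.1090 K
Q = 602.1790 * 12.0010 * 35.1090 = 253724.2425 W = 253.7242 kW

253.7242 kW


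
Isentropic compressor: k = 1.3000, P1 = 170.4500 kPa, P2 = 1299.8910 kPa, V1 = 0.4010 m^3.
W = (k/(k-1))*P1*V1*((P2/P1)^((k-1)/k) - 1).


(k-1)/k = 0.2308
(P2/P1)^exp = 1.5981
W = 4.3333 * 170.4500 * 0.4010 * (1.5981 - 1) = 177.1550 kJ

177.1550 kJ


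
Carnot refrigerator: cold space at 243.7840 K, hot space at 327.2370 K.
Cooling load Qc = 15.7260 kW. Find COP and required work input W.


COP = 243.7840 / 83.4530 = 2.9212
W = 15.7260 / 2.9212 = 5.3834 kW

COP = 2.9212, W = 5.3834 kW


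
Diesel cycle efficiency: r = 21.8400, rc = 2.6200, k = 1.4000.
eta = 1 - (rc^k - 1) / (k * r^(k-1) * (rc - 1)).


r^(k-1) = 3.4332
rc^k = 3.8514
eta = 0.6338 = 63.3800%

63.3800%


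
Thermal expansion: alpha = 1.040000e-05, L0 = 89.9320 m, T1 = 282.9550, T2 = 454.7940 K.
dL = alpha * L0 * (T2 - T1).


dT = 171.8390 K
dL = 1.040000e-05 * 89.9320 * 171.8390 = 0.160720 m
L_final = 90.092720 m

dL = 0.160720 m


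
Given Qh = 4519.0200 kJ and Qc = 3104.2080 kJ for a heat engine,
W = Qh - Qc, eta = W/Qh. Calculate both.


W = 4519.0200 - 3104.2080 = 1414.8120 kJ
eta = 1414.8120 / 4519.0200 = 0.3131 = 31.3079%

W = 1414.8120 kJ, eta = 31.3079%


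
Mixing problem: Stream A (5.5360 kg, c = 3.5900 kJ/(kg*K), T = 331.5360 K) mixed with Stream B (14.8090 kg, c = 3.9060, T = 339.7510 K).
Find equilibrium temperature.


num = 26241.5672
den = 77.7182
Tf = 337.6502 K

337.6502 K


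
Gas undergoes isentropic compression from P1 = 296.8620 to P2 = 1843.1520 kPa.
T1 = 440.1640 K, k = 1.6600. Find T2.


(k-1)/k = 0.3976
(P2/P1)^exp = 2.0668
T2 = 440.1640 * 2.0668 = 909.7169 K

909.7169 K


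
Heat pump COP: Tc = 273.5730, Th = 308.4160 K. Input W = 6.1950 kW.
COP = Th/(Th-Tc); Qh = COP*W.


COP = 308.4160 / 34.8430 = 8.8516
Qh = 8.8516 * 6.1950 = 54.8356 kW

COP = 8.8516, Qh = 54.8356 kW


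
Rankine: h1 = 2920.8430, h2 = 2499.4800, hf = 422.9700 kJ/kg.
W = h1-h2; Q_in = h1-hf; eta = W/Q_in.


W = 421.3630 kJ/kg
Q_in = 2497.8730 kJ/kg
eta = 0.1687 = 16.8689%

eta = 16.8689%


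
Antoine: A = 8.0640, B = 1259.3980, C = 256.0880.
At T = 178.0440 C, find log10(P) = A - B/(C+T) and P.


C+T = 434.1320
B/(C+T) = 2.9010
log10(P) = 8.0640 - 2.9010 = 5.1630
P = 10^5.1630 = 145560.5235 mmHg

145560.5235 mmHg


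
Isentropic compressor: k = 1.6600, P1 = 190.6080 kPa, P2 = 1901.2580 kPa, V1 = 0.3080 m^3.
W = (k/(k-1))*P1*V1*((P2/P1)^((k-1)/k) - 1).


(k-1)/k = 0.3976
(P2/P1)^exp = 2.4955
W = 2.5152 * 190.6080 * 0.3080 * (2.4955 - 1) = 220.8181 kJ

220.8181 kJ


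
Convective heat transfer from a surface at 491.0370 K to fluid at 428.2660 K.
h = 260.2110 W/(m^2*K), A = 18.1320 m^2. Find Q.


dT = 62.7710 K
Q = 260.2110 * 18.1320 * 62.7710 = 296162.7333 W

296162.7333 W


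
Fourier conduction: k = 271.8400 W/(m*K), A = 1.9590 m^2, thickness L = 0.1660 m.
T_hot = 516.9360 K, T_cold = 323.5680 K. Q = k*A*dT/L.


dT = 193.3680 K
Q = 271.8400 * 1.9590 * 193.3680 / 0.1660 = 620332.1855 W

620332.1855 W


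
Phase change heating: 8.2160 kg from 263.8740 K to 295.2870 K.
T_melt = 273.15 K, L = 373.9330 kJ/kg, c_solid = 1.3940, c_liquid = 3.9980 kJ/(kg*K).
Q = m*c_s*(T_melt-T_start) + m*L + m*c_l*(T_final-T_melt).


Q1 (sensible, solid) = 8.2160 * 1.3940 * 9.2760 = 106.2390 kJ
Q2 (latent) = 8.2160 * 373.9330 = 3072.2335 kJ
Q3 (sensible, liquid) = 8.2160 * 3.9980 * 22.1370 = 727.1466 kJ
Q_total = 3905.6191 kJ

3905.6191 kJ


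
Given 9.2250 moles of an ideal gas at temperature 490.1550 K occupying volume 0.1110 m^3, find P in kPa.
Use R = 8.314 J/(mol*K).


P = nRT/V = 9.2250 * 8.314 * 490.1550 / 0.1110
= 37593.2465 / 0.1110 = 338677.8962 Pa = 338.6779 kPa

338.6779 kPa


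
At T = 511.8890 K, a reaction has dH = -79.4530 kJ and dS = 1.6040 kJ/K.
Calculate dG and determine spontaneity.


T*dS = 511.8890 * 1.6040 = 821.0700 kJ
dG = -79.4530 - 821.0700 = -900.5230 kJ (spontaneous)

dG = -900.5230 kJ, spontaneous


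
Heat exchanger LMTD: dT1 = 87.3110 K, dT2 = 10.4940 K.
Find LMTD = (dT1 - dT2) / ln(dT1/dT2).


dT1/dT2 = 8.3201
ln(dT1/dT2) = 2.1187
LMTD = 76.8170 / 2.1187 = 36.2571 K

36.2571 K


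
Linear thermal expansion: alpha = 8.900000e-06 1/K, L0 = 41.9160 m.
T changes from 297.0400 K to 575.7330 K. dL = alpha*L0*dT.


dT = 278.6930 K
dL = 8.900000e-06 * 41.9160 * 278.6930 = 0.103967 m
L_final = 42.019967 m

dL = 0.103967 m


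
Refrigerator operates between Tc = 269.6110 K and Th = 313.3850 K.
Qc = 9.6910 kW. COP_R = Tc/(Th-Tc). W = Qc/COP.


COP = 269.6110 / 43.7740 = 6.1592
W = 9.6910 / 6.1592 = 1.5734 kW

COP = 6.1592, W = 1.5734 kW


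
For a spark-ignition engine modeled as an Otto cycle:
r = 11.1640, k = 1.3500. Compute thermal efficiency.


r^(k-1) = 2.3267
eta = 1 - 1/2.3267 = 0.5702 = 57.0203%

57.0203%


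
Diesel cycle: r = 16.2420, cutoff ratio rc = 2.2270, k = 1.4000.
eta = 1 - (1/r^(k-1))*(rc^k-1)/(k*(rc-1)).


r^(k-1) = 3.0497
rc^k = 3.0677
eta = 0.6053 = 60.5313%

60.5313%


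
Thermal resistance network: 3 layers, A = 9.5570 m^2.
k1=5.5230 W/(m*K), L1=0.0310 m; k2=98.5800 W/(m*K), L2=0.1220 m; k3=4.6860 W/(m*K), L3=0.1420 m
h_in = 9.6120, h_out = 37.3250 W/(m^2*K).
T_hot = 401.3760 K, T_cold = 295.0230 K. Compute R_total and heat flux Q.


R_conv_in = 1/(9.6120*9.5570) = 0.0109
R_1 = 0.0310/(5.5230*9.5570) = 0.0006
R_2 = 0.1220/(98.5800*9.5570) = 0.0001
R_3 = 0.1420/(4.6860*9.5570) = 0.0032
R_conv_out = 1/(37.3250*9.5570) = 0.0028
R_total = 0.0176 K/W
Q = 106.3530 / 0.0176 = 6050.7481 W

R_total = 0.0176 K/W, Q = 6050.7481 W


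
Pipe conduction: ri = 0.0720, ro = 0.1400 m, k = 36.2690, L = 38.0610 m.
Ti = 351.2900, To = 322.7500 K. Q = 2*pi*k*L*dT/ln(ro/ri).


dT = 28.5400 K
ln(ro/ri) = 0.6650
Q = 2*pi*36.2690*38.0610*28.5400 / 0.6650 = 372257.4891 W

372257.4891 W


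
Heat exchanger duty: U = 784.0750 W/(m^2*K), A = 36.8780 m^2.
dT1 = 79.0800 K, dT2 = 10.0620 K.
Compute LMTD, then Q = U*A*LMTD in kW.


LMTD = 33.4764 K
Q = 784.0750 * 36.8780 * 33.4764 = 967972.7249 W = 967.9727 kW

967.9727 kW


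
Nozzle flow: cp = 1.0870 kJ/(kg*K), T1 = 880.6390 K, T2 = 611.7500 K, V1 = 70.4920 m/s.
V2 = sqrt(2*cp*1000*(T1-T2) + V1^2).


dT = 268.8890 K
2*cp*1000*dT = 584564.6860
V1^2 = 4969.1221
V2 = sqrt(589533.8081) = 767.8110 m/s

767.8110 m/s


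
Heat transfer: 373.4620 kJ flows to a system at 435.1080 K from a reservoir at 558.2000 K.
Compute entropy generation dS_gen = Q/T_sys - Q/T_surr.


dS_sys = 373.4620/435.1080 = 0.8583 kJ/K
dS_surr = -373.4620/558.2000 = -0.6690 kJ/K
dS_gen = 0.8583 - 0.6690 = 0.1893 kJ/K (irreversible)

dS_gen = 0.1893 kJ/K, irreversible


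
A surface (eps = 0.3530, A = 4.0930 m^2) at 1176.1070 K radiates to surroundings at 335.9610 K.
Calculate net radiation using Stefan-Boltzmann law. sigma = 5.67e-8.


T^4 = 1.9133e+12
Tsurr^4 = 1.2740e+10
Q = 0.3530 * 5.67e-8 * 4.0930 * 1.9006e+12 = 155698.8782 W

155698.8782 W


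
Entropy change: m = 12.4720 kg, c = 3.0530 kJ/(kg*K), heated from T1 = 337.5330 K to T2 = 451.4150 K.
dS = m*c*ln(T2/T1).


T2/T1 = 1.3374
ln(T2/T1) = 0.2907
dS = 12.4720 * 3.0530 * 0.2907 = 11.0699 kJ/K

11.0699 kJ/K


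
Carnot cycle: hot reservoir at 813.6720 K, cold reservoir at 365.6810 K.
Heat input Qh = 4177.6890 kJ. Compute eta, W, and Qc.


eta = 1 - 365.6810/813.6720 = 0.5506
W = 0.5506 * 4177.6890 = 2300.1493 kJ
Qc = 4177.6890 - 2300.1493 = 1877.5397 kJ

eta = 55.0579%, W = 2300.1493 kJ, Qc = 1877.5397 kJ


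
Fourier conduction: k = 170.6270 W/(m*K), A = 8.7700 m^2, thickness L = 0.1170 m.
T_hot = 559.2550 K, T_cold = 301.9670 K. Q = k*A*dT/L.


dT = 257.2880 K
Q = 170.6270 * 8.7700 * 257.2880 / 0.1170 = 3290644.8879 W

3290644.8879 W


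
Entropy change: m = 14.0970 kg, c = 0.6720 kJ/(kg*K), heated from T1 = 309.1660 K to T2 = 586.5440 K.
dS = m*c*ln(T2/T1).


T2/T1 = 1.8972
ln(T2/T1) = 0.6404
dS = 14.0970 * 0.6720 * 0.6404 = 6.0663 kJ/K

6.0663 kJ/K


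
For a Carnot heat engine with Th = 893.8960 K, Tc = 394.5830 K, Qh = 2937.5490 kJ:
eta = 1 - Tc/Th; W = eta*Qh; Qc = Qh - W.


eta = 1 - 394.5830/893.8960 = 0.5586
W = 0.5586 * 2937.5490 = 1640.8580 kJ
Qc = 2937.5490 - 1640.8580 = 1296.6910 kJ

eta = 55.8581%, W = 1640.8580 kJ, Qc = 1296.6910 kJ


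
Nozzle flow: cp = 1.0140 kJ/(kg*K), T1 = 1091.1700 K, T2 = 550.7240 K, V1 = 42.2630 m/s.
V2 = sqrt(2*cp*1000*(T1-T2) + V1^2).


dT = 540.4460 K
2*cp*1000*dT = 1096024.4880
V1^2 = 1786.1612
V2 = sqrt(1097810.6492) = 1047.7646 m/s

1047.7646 m/s


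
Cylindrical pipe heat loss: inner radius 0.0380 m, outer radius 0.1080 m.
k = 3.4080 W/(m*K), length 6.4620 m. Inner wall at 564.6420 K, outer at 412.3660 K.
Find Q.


dT = 152.2760 K
ln(ro/ri) = 1.0445
Q = 2*pi*3.4080*6.4620*152.2760 / 1.0445 = 20172.0802 W

20172.0802 W


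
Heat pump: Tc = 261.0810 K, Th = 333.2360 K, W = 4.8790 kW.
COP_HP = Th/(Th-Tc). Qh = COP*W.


COP = 333.2360 / 72.1550 = 4.6183
Qh = 4.6183 * 4.8790 = 22.5329 kW

COP = 4.6183, Qh = 22.5329 kW


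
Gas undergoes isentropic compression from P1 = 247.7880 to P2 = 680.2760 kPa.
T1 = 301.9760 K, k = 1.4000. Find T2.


(k-1)/k = 0.2857
(P2/P1)^exp = 1.3345
T2 = 301.9760 * 1.3345 = 402.9843 K

402.9843 K


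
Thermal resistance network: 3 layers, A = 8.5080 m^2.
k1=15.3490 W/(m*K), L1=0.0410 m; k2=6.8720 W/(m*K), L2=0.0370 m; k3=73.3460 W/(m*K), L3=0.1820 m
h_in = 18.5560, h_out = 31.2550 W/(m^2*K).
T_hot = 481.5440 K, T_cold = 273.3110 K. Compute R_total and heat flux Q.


R_conv_in = 1/(18.5560*8.5080) = 0.0063
R_1 = 0.0410/(15.3490*8.5080) = 0.0003
R_2 = 0.0370/(6.8720*8.5080) = 0.0006
R_3 = 0.1820/(73.3460*8.5080) = 0.0003
R_conv_out = 1/(31.2550*8.5080) = 0.0038
R_total = 0.0113 K/W
Q = 208.2330 / 0.0113 = 18373.7769 W

R_total = 0.0113 K/W, Q = 18373.7769 W


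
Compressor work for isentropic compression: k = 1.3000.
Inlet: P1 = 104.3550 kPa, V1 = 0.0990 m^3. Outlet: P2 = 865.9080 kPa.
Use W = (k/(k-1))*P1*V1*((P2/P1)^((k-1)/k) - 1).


(k-1)/k = 0.2308
(P2/P1)^exp = 1.6295
W = 4.3333 * 104.3550 * 0.0990 * (1.6295 - 1) = 28.1838 kJ

28.1838 kJ


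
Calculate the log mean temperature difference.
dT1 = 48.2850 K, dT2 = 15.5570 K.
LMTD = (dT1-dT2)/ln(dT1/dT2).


dT1/dT2 = 3.1037
ln(dT1/dT2) = 1.1326
LMTD = 32.7280 / 1.1326 = 28.8961 K

28.8961 K


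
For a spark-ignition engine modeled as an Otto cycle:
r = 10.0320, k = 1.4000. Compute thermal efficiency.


r^(k-1) = 2.5151
eta = 1 - 1/2.5151 = 0.6024 = 60.2401%

60.2401%


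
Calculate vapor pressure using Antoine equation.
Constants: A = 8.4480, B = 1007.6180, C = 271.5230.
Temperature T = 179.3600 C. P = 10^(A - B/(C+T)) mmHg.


C+T = 450.8830
B/(C+T) = 2.2348
log10(P) = 8.4480 - 2.2348 = 6.2132
P = 10^6.2132 = 1633932.0679 mmHg

1633932.0679 mmHg


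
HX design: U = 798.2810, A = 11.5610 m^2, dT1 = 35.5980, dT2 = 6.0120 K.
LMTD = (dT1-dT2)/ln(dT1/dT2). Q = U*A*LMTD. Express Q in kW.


LMTD = 16.6351 K
Q = 798.2810 * 11.5610 * 16.6351 = 153523.8196 W = 153.5238 kW

153.5238 kW


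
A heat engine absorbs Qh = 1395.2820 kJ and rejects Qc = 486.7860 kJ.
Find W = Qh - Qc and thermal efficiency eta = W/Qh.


W = 1395.2820 - 486.7860 = 908.4960 kJ
eta = 908.4960 / 1395.2820 = 0.6511 = 65.1120%

W = 908.4960 kJ, eta = 65.1120%


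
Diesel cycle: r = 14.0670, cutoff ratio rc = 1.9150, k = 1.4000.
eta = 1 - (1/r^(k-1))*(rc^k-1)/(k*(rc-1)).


r^(k-1) = 2.8793
rc^k = 2.4833
eta = 0.5978 = 59.7829%

59.7829%


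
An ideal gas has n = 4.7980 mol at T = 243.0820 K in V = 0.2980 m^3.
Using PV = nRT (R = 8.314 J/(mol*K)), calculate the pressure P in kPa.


P = nRT/V = 4.7980 * 8.314 * 243.0820 / 0.2980
= 9696.6800 / 0.2980 = 32539.1947 Pa = 32.5392 kPa

32.5392 kPa


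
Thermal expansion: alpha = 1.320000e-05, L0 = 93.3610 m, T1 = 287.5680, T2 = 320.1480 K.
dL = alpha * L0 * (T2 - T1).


dT = 32.5800 K
dL = 1.320000e-05 * 93.3610 * 32.5800 = 0.040150 m
L_final = 93.401150 m

dL = 0.040150 m


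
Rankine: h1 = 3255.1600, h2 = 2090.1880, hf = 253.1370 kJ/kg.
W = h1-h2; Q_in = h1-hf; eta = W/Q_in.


W = 1164.9720 kJ/kg
Q_in = 3002.0230 kJ/kg
eta = 0.3881 = 38.8062%

eta = 38.8062%


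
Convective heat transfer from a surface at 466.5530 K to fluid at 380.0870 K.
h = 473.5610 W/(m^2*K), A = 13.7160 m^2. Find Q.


dT = 86.4660 K
Q = 473.5610 * 13.7160 * 86.4660 = 561628.0291 W

561628.0291 W


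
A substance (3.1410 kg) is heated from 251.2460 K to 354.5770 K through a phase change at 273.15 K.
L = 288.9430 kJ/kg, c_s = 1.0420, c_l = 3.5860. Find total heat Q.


Q1 (sensible, solid) = 3.1410 * 1.0420 * 21.9040 = 71.6901 kJ
Q2 (latent) = 3.1410 * 288.9430 = 907.5700 kJ
Q3 (sensible, liquid) = 3.1410 * 3.5860 * 81.4270 = 917.1633 kJ
Q_total = 1896.4233 kJ

1896.4233 kJ


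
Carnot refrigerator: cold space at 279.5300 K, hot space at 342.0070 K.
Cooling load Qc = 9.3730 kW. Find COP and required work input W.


COP = 279.5300 / 62.4770 = 4.4741
W = 9.3730 / 4.4741 = 2.0949 kW

COP = 4.4741, W = 2.0949 kW


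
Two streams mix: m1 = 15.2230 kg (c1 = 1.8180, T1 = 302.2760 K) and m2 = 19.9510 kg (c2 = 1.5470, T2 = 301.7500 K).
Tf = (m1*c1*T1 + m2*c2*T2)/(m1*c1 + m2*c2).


num = 17678.8849
den = 58.5396
Tf = 301.9987 K

301.9987 K


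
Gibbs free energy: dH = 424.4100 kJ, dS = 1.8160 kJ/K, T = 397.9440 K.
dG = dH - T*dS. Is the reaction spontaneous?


T*dS = 397.9440 * 1.8160 = 722.6663 kJ
dG = 424.4100 - 722.6663 = -298.2563 kJ (spontaneous)

dG = -298.2563 kJ, spontaneous


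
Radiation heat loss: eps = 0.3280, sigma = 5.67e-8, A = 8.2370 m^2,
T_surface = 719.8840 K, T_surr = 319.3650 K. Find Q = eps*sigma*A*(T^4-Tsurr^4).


T^4 = 2.6857e+11
Tsurr^4 = 1.0403e+10
Q = 0.3280 * 5.67e-8 * 8.2370 * 2.5816e+11 = 39547.5295 W

39547.5295 W


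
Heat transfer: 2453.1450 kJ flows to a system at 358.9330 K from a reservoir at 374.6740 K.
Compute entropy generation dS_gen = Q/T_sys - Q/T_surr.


dS_sys = 2453.1450/358.9330 = 6.8345 kJ/K
dS_surr = -2453.1450/374.6740 = -6.5474 kJ/K
dS_gen = 6.8345 - 6.5474 = 0.2871 kJ/K (irreversible)

dS_gen = 0.2871 kJ/K, irreversible


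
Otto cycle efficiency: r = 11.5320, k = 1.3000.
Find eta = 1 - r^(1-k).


r^(k-1) = 2.0824
eta = 1 - 1/2.0824 = 0.5198 = 51.9793%

51.9793%


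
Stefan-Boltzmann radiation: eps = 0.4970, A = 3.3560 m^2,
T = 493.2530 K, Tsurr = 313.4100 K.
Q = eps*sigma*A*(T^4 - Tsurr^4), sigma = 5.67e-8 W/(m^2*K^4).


T^4 = 5.9194e+10
Tsurr^4 = 9.6483e+09
Q = 0.4970 * 5.67e-8 * 3.3560 * 4.9546e+10 = 4685.6382 W

4685.6382 W


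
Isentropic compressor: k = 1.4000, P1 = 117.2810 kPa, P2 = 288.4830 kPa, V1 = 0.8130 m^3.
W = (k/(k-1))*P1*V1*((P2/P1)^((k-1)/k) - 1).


(k-1)/k = 0.2857
(P2/P1)^exp = 1.2933
W = 3.5000 * 117.2810 * 0.8130 * (1.2933 - 1) = 97.8654 kJ

97.8654 kJ


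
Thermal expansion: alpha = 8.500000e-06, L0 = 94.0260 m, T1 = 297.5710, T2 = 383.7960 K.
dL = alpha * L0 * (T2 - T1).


dT = 86.2250 K
dL = 8.500000e-06 * 94.0260 * 86.2250 = 0.068913 m
L_final = 94.094913 m

dL = 0.068913 m


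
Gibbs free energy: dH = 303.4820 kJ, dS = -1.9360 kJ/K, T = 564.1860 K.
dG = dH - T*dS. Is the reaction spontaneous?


T*dS = 564.1860 * -1.9360 = -1092.2641 kJ
dG = 303.4820 + 1092.2641 = 1395.7461 kJ (non-spontaneous)

dG = 1395.7461 kJ, non-spontaneous


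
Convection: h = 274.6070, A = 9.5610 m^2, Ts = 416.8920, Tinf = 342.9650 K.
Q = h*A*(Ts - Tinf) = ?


dT = 73.9270 K
Q = 274.6070 * 9.5610 * 73.9270 = 194096.6342 W

194096.6342 W


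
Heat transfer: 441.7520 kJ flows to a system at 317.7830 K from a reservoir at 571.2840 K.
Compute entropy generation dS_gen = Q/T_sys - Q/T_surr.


dS_sys = 441.7520/317.7830 = 1.3901 kJ/K
dS_surr = -441.7520/571.2840 = -0.7733 kJ/K
dS_gen = 1.3901 - 0.7733 = 0.6168 kJ/K (irreversible)

dS_gen = 0.6168 kJ/K, irreversible


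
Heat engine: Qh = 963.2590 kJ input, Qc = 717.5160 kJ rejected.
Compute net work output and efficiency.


W = 963.2590 - 717.5160 = 245.7430 kJ
eta = 245.7430 / 963.2590 = 0.2551 = 25.5116%

W = 245.7430 kJ, eta = 25.5116%


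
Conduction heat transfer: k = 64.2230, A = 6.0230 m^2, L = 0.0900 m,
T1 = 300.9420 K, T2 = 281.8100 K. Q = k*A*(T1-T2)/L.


dT = 19.1320 K
Q = 64.2230 * 6.0230 * 19.1320 / 0.0900 = 82228.3005 W

82228.3005 W


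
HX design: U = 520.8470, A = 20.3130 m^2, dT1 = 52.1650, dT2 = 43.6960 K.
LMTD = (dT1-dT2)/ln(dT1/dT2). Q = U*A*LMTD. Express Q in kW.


LMTD = 47.8055 K
Q = 520.8470 * 20.3130 * 47.8055 = 505780.9248 W = 505.7809 kW

505.7809 kW


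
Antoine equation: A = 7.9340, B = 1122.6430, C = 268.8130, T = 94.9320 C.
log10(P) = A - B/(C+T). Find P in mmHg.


C+T = 363.7450
B/(C+T) = 3.0863
log10(P) = 7.9340 - 3.0863 = 4.8477
P = 10^4.8477 = 70413.1537 mmHg

70413.1537 mmHg


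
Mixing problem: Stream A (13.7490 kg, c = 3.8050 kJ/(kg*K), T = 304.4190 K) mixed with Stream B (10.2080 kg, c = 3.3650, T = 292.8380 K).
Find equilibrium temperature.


num = 25984.6251
den = 86.6649
Tf = 299.8288 K

299.8288 K


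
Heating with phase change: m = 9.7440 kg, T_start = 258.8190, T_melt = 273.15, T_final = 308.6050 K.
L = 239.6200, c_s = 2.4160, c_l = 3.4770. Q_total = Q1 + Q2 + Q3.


Q1 (sensible, solid) = 9.7440 * 2.4160 * 14.3310 = 337.3733 kJ
Q2 (latent) = 9.7440 * 239.6200 = 2334.8573 kJ
Q3 (sensible, liquid) = 9.7440 * 3.4770 * 35.4550 = 1201.2114 kJ
Q_total = 3873.4420 kJ

3873.4420 kJ


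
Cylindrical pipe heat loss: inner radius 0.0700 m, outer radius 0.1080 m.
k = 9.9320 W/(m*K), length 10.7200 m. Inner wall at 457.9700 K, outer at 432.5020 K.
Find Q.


dT = 25.4680 K
ln(ro/ri) = 0.4336
Q = 2*pi*9.9320*10.7200*25.4680 / 0.4336 = 39289.8971 W

39289.8971 W


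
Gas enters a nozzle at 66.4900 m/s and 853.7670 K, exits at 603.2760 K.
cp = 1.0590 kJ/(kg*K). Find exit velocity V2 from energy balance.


dT = 250.4910 K
2*cp*1000*dT = 530539.9380
V1^2 = 4420.9201
V2 = sqrt(534960.8581) = 731.4102 m/s

731.4102 m/s


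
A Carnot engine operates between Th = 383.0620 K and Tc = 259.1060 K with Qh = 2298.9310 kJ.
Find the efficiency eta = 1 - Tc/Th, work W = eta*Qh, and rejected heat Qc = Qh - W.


eta = 1 - 259.1060/383.0620 = 0.3236
W = 0.3236 * 2298.9310 = 743.9169 kJ
Qc = 2298.9310 - 743.9169 = 1555.0141 kJ

eta = 32.3593%, W = 743.9169 kJ, Qc = 1555.0141 kJ


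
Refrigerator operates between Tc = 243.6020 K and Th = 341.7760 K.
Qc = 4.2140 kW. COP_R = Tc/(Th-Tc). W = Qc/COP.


COP = 243.6020 / 98.1740 = 2.4813
W = 4.2140 / 2.4813 = 1.6983 kW

COP = 2.4813, W = 1.6983 kW


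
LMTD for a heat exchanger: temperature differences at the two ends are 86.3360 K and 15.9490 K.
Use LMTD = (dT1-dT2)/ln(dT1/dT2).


dT1/dT2 = 5.4133
ln(dT1/dT2) = 1.6889
LMTD = 70.3870 / 1.6889 = 41.6775 K

41.6775 K


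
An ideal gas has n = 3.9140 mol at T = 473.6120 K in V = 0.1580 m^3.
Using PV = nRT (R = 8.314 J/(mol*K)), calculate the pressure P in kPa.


P = nRT/V = 3.9140 * 8.314 * 473.6120 / 0.1580
= 15411.8062 / 0.1580 = 97543.0772 Pa = 97.5431 kPa

97.5431 kPa


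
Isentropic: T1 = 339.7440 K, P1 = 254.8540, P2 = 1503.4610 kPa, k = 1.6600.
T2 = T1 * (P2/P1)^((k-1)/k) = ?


(k-1)/k = 0.3976
(P2/P1)^exp = 2.0252
T2 = 339.7440 * 2.0252 = 688.0417 K

688.0417 K


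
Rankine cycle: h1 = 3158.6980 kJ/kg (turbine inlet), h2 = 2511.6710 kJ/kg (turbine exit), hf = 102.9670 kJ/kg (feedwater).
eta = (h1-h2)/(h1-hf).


W = 647.0270 kJ/kg
Q_in = 3055.7310 kJ/kg
eta = 0.2117 = 21.1742%

eta = 21.1742%


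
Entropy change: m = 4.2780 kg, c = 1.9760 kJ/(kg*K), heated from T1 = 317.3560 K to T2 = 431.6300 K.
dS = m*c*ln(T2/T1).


T2/T1 = 1.3601
ln(T2/T1) = 0.3075
dS = 4.2780 * 1.9760 * 0.3075 = 2.5998 kJ/K

2.5998 kJ/K


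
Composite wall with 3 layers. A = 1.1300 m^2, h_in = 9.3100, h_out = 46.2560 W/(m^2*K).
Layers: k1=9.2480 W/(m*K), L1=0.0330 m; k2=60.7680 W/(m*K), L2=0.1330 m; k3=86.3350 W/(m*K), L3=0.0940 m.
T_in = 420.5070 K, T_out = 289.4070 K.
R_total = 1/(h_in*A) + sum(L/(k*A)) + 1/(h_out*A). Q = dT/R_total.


R_conv_in = 1/(9.3100*1.1300) = 0.0951
R_1 = 0.0330/(9.2480*1.1300) = 0.0032
R_2 = 0.1330/(60.7680*1.1300) = 0.0019
R_3 = 0.0940/(86.3350*1.1300) = 0.0010
R_conv_out = 1/(46.2560*1.1300) = 0.0191
R_total = 0.1202 K/W
Q = 131.1000 / 0.1202 = 1090.2810 W

R_total = 0.1202 K/W, Q = 1090.2810 W


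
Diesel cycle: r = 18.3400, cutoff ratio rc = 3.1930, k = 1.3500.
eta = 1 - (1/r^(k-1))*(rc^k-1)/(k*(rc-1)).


r^(k-1) = 2.7682
rc^k = 4.7937
eta = 0.5371 = 53.7089%

53.7089%


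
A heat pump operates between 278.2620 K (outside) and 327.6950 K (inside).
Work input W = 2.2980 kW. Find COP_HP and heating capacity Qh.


COP = 327.6950 / 49.4330 = 6.6291
Qh = 6.6291 * 2.2980 = 15.2336 kW

COP = 6.6291, Qh = 15.2336 kW


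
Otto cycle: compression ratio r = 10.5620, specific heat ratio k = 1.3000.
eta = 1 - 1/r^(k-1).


r^(k-1) = 2.0283
eta = 1 - 1/2.0283 = 0.5070 = 50.6967%

50.6967%


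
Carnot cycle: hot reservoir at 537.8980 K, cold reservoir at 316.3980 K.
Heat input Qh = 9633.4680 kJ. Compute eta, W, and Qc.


eta = 1 - 316.3980/537.8980 = 0.4118
W = 0.4118 * 9633.4680 = 3966.9476 kJ
Qc = 9633.4680 - 3966.9476 = 5666.5204 kJ

eta = 41.1788%, W = 3966.9476 kJ, Qc = 5666.5204 kJ


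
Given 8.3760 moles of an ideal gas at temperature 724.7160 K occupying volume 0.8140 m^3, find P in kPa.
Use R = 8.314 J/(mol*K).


P = nRT/V = 8.3760 * 8.314 * 724.7160 / 0.8140
= 50467.8192 / 0.8140 = 61999.7779 Pa = 61.9998 kPa

61.9998 kPa


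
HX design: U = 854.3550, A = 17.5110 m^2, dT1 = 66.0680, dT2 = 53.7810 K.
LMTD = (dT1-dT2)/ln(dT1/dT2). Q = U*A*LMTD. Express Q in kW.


LMTD = 59.7140 K
Q = 854.3550 * 17.5110 * 59.7140 = 893357.3370 W = 893.3573 kW

893.3573 kW


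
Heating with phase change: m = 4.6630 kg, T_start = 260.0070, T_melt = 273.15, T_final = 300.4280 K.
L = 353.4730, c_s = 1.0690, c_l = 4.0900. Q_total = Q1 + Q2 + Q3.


Q1 (sensible, solid) = 4.6630 * 1.0690 * 13.1430 = 65.5145 kJ
Q2 (latent) = 4.6630 * 353.4730 = 1648.2446 kJ
Q3 (sensible, liquid) = 4.6630 * 4.0900 * 27.2780 = 520.2370 kJ
Q_total = 2233.9961 kJ

2233.9961 kJ


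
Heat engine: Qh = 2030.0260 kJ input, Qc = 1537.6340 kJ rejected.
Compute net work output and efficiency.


W = 2030.0260 - 1537.6340 = 492.3920 kJ
eta = 492.3920 / 2030.0260 = 0.2426 = 24.2555%

W = 492.3920 kJ, eta = 24.2555%


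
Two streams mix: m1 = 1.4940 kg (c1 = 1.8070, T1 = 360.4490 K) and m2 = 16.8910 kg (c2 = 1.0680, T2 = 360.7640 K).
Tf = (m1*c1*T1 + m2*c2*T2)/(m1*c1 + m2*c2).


num = 7481.1230
den = 20.7392
Tf = 360.7230 K

360.7230 K


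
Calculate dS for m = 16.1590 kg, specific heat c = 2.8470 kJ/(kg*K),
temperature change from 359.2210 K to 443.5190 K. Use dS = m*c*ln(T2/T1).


T2/T1 = 1.2347
ln(T2/T1) = 0.2108
dS = 16.1590 * 2.8470 * 0.2108 = 9.6979 kJ/K

9.6979 kJ/K


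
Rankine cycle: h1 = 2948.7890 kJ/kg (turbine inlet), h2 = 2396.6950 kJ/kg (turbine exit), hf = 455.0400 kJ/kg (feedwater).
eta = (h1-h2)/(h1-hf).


W = 552.0940 kJ/kg
Q_in = 2493.7490 kJ/kg
eta = 0.2214 = 22.1391%

eta = 22.1391%


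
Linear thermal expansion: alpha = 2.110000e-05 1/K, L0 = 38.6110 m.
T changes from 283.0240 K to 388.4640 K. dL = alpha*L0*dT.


dT = 105.4400 K
dL = 2.110000e-05 * 38.6110 * 105.4400 = 0.085901 m
L_final = 38.696901 m

dL = 0.085901 m


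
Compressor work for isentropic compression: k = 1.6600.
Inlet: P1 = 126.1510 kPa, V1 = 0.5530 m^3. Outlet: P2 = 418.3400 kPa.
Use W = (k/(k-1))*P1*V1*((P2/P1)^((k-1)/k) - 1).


(k-1)/k = 0.3976
(P2/P1)^exp = 1.6106
W = 2.5152 * 126.1510 * 0.5530 * (1.6106 - 1) = 107.1449 kJ

107.1449 kJ


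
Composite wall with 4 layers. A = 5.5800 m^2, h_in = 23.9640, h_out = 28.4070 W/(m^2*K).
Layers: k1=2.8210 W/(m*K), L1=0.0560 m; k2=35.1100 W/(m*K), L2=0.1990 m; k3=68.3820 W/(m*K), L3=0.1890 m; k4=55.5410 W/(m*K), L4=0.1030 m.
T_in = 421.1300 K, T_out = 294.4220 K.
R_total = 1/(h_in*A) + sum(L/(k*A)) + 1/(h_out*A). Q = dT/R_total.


R_conv_in = 1/(23.9640*5.5800) = 0.0075
R_1 = 0.0560/(2.8210*5.5800) = 0.0036
R_2 = 0.1990/(35.1100*5.5800) = 0.0010
R_3 = 0.1890/(68.3820*5.5800) = 0.0005
R_4 = 0.1030/(55.5410*5.5800) = 0.0003
R_conv_out = 1/(28.4070*5.5800) = 0.0063
R_total = 0.0192 K/W
Q = 126.7080 / 0.0192 = 6603.4898 W

R_total = 0.0192 K/W, Q = 6603.4898 W


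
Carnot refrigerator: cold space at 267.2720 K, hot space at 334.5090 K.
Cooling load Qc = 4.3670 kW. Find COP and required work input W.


COP = 267.2720 / 67.2370 = 3.9751
W = 4.3670 / 3.9751 = 1.0986 kW

COP = 3.9751, W = 1.0986 kW


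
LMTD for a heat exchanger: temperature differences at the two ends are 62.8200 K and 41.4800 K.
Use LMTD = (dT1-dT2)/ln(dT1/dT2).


dT1/dT2 = 1.5145
ln(dT1/dT2) = 0.4151
LMTD = 21.3400 / 0.4151 = 51.4140 K

51.4140 K


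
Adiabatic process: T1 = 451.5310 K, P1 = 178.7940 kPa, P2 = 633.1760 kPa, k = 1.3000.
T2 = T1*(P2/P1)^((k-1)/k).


(k-1)/k = 0.2308
(P2/P1)^exp = 1.3388
T2 = 451.5310 * 1.3388 = 604.5322 K

604.5322 K


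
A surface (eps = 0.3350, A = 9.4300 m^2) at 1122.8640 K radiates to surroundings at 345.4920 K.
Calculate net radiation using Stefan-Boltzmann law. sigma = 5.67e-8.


T^4 = 1.5897e+12
Tsurr^4 = 1.4248e+10
Q = 0.3350 * 5.67e-8 * 9.4300 * 1.5754e+12 = 282187.7465 W

282187.7465 W


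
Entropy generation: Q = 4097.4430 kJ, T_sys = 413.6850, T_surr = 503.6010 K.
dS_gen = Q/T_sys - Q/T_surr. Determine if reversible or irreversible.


dS_sys = 4097.4430/413.6850 = 9.9047 kJ/K
dS_surr = -4097.4430/503.6010 = -8.1363 kJ/K
dS_gen = 9.9047 - 8.1363 = 1.7685 kJ/K (irreversible)

dS_gen = 1.7685 kJ/K, irreversible


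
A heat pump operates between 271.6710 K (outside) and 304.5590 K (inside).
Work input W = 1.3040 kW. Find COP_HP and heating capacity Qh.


COP = 304.5590 / 32.8880 = 9.2605
Qh = 9.2605 * 1.3040 = 12.0757 kW

COP = 9.2605, Qh = 12.0757 kW


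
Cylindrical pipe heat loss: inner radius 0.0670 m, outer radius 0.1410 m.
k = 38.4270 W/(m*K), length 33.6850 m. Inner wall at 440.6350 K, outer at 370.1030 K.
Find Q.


dT = 70.5320 K
ln(ro/ri) = 0.7441
Q = 2*pi*38.4270*33.6850*70.5320 / 0.7441 = 770951.2154 W

770951.2154 W


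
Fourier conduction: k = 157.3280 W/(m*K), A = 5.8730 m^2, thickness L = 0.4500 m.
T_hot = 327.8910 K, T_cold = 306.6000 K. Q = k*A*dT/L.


dT = 21.2910 K
Q = 157.3280 * 5.8730 * 21.2910 / 0.4500 = 43716.9212 W

43716.9212 W


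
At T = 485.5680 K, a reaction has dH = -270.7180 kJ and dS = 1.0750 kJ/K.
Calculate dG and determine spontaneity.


T*dS = 485.5680 * 1.0750 = 521.9856 kJ
dG = -270.7180 - 521.9856 = -792.7036 kJ (spontaneous)

dG = -792.7036 kJ, spontaneous


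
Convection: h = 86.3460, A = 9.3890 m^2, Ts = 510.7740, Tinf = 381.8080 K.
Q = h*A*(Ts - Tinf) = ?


dT = 128.9660 K
Q = 86.3460 * 9.3890 * 128.9660 = 104553.0707 W

104553.0707 W


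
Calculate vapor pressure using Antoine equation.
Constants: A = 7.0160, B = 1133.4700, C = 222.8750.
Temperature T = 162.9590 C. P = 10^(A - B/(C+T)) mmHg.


C+T = 385.8340
B/(C+T) = 2.9377
log10(P) = 7.0160 - 2.9377 = 4.0783
P = 10^4.0783 = 11975.2849 mmHg

11975.2849 mmHg


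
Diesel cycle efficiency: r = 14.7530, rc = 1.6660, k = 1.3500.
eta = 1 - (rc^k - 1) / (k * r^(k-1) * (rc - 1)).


r^(k-1) = 2.5651
rc^k = 1.9919
eta = 0.5699 = 56.9930%

56.9930%


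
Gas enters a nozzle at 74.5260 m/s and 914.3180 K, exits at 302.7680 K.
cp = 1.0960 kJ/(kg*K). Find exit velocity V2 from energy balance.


dT = 611.5500 K
2*cp*1000*dT = 1340517.6000
V1^2 = 5554.1247
V2 = sqrt(1346071.7247) = 1160.2033 m/s

1160.2033 m/s


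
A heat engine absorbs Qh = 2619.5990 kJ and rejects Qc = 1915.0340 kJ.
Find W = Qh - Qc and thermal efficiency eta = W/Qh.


W = 2619.5990 - 1915.0340 = 704.5650 kJ
eta = 704.5650 / 2619.5990 = 0.2690 = 26.8959%

W = 704.5650 kJ, eta = 26.8959%


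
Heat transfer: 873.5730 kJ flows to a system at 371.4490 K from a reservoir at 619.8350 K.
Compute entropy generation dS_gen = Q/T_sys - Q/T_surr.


dS_sys = 873.5730/371.4490 = 2.3518 kJ/K
dS_surr = -873.5730/619.8350 = -1.4094 kJ/K
dS_gen = 2.3518 - 1.4094 = 0.9424 kJ/K (irreversible)

dS_gen = 0.9424 kJ/K, irreversible


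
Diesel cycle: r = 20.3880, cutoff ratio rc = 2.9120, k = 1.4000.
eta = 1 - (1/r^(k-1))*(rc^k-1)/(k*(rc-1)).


r^(k-1) = 3.3400
rc^k = 4.4655
eta = 0.6124 = 61.2388%

61.2388%


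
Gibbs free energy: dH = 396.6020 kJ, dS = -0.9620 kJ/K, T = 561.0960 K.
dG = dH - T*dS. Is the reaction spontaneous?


T*dS = 561.0960 * -0.9620 = -539.7744 kJ
dG = 396.6020 + 539.7744 = 936.3764 kJ (non-spontaneous)

dG = 936.3764 kJ, non-spontaneous


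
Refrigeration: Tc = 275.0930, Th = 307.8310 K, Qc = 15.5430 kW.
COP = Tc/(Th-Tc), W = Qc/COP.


COP = 275.0930 / 32.7380 = 8.4029
W = 15.5430 / 8.4029 = 1.8497 kW

COP = 8.4029, W = 1.8497 kW


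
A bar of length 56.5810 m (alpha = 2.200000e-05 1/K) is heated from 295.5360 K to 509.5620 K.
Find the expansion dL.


dT = 214.0260 K
dL = 2.200000e-05 * 56.5810 * 214.0260 = 0.266416 m
L_final = 56.847416 m

dL = 0.266416 m


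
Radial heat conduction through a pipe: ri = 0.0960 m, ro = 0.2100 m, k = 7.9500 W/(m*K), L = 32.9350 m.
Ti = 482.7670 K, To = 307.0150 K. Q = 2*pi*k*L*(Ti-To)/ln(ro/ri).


dT = 175.7520 K
ln(ro/ri) = 0.7828
Q = 2*pi*7.9500*32.9350*175.7520 / 0.7828 = 369382.8116 W

369382.8116 W


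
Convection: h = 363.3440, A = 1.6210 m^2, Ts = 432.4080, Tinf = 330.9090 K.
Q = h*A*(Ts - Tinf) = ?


dT = 101.4990 K
Q = 363.3440 * 1.6210 * 101.4990 = 59780.9444 W

59780.9444 W


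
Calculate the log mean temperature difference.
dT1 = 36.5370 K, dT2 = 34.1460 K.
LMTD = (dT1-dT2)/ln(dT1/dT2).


dT1/dT2 = 1.0700
ln(dT1/dT2) = 0.0677
LMTD = 2.3910 / 0.0677 = 35.3280 K

35.3280 K


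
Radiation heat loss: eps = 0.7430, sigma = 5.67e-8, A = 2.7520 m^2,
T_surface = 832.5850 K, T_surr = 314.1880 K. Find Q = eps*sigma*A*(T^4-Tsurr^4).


T^4 = 4.8052e+11
Tsurr^4 = 9.7445e+09
Q = 0.7430 * 5.67e-8 * 2.7520 * 4.7078e+11 = 54580.4485 W

54580.4485 W


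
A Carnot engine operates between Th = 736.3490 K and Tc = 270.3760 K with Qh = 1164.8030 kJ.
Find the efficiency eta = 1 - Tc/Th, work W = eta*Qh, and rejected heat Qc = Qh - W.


eta = 1 - 270.3760/736.3490 = 0.6328
W = 0.6328 * 1164.8030 = 737.1053 kJ
Qc = 1164.8030 - 737.1053 = 427.6977 kJ

eta = 63.2815%, W = 737.1053 kJ, Qc = 427.6977 kJ


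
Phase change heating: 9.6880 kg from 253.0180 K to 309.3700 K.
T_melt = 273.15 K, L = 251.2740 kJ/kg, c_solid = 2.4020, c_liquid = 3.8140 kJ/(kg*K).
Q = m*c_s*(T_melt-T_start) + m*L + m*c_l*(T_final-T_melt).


Q1 (sensible, solid) = 9.6880 * 2.4020 * 20.1320 = 468.4832 kJ
Q2 (latent) = 9.6880 * 251.2740 = 2434.3425 kJ
Q3 (sensible, liquid) = 9.6880 * 3.8140 * 36.2200 = 1338.3302 kJ
Q_total = 4241.1559 kJ

4241.1559 kJ


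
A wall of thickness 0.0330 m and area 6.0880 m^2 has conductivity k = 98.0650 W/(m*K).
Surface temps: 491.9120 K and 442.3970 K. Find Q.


dT = 49.5150 K
Q = 98.0650 * 6.0880 * 49.5150 / 0.0330 = 895800.9526 W

895800.9526 W


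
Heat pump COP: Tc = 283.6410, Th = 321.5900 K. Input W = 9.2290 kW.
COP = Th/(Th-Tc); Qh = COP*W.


COP = 321.5900 / 37.9490 = 8.4743
Qh = 8.4743 * 9.2290 = 78.2090 kW

COP = 8.4743, Qh = 78.2090 kW


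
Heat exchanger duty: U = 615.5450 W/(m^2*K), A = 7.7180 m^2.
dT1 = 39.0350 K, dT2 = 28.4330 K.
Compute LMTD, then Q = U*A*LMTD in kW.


LMTD = 33.4545 K
Q = 615.5450 * 7.7180 * 33.4545 = 158934.7468 W = 158.9347 kW

158.9347 kW


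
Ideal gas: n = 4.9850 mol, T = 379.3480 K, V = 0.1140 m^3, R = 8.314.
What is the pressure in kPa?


P = nRT/V = 4.9850 * 8.314 * 379.3480 / 0.1140
= 15722.1879 / 0.1140 = 137913.9287 Pa = 137.9139 kPa

137.9139 kPa


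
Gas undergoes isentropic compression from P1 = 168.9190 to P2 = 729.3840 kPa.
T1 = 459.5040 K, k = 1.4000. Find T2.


(k-1)/k = 0.2857
(P2/P1)^exp = 1.5188
T2 = 459.5040 * 1.5188 = 697.9065 K

697.9065 K


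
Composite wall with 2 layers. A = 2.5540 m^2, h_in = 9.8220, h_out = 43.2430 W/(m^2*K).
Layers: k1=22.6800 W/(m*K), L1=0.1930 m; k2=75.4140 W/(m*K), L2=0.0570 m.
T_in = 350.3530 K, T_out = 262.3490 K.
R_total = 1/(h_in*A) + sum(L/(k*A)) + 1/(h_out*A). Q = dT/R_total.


R_conv_in = 1/(9.8220*2.5540) = 0.0399
R_1 = 0.1930/(22.6800*2.5540) = 0.0033
R_2 = 0.0570/(75.4140*2.5540) = 0.0003
R_conv_out = 1/(43.2430*2.5540) = 0.0091
R_total = 0.0525 K/W
Q = 88.0040 / 0.0525 = 1674.7938 W

R_total = 0.0525 K/W, Q = 1674.7938 W


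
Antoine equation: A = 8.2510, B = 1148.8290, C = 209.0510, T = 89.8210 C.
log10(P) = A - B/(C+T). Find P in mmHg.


C+T = 298.8720
B/(C+T) = 3.8439
log10(P) = 8.2510 - 3.8439 = 4.4071
P = 10^4.4071 = 25533.8910 mmHg

25533.8910 mmHg


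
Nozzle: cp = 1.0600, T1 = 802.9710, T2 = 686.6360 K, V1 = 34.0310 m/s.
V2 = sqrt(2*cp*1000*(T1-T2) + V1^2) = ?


dT = 116.3350 K
2*cp*1000*dT = 246630.2000
V1^2 = 1158.1090
V2 = sqrt(247788.3090) = 497.7834 m/s

497.7834 m/s


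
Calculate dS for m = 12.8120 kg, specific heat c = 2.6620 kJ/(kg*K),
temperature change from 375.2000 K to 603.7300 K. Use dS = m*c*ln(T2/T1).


T2/T1 = 1.6091
ln(T2/T1) = 0.4757
dS = 12.8120 * 2.6620 * 0.4757 = 16.2229 kJ/K

16.2229 kJ/K


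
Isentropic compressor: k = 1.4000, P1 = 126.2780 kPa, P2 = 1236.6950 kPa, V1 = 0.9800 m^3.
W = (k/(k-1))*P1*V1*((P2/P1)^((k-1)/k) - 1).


(k-1)/k = 0.2857
(P2/P1)^exp = 1.9192
W = 3.5000 * 126.2780 * 0.9800 * (1.9192 - 1) = 398.1441 kJ

398.1441 kJ


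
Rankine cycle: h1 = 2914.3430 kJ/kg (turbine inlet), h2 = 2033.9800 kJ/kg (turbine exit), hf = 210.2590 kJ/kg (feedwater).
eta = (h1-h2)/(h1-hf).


W = 880.3630 kJ/kg
Q_in = 2704.0840 kJ/kg
eta = 0.3256 = 32.5568%

eta = 32.5568%


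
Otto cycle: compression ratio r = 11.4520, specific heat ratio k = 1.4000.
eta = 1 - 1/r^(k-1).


r^(k-1) = 2.6519
eta = 1 - 1/2.6519 = 0.6229 = 62.2908%

62.2908%


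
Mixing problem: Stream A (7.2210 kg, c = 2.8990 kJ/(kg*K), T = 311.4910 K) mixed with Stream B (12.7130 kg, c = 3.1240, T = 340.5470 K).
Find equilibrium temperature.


num = 20045.6170
den = 60.6491
Tf = 330.5180 K

330.5180 K


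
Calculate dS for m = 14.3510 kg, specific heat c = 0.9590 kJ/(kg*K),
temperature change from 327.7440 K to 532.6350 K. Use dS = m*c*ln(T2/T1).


T2/T1 = 1.6252
ln(T2/T1) = 0.4856
dS = 14.3510 * 0.9590 * 0.4856 = 6.6832 kJ/K

6.6832 kJ/K


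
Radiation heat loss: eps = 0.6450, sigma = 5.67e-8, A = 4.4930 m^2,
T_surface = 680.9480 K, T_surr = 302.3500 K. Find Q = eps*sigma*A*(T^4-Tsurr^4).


T^4 = 2.1501e+11
Tsurr^4 = 8.3568e+09
Q = 0.6450 * 5.67e-8 * 4.4930 * 2.0665e+11 = 33956.1428 W

33956.1428 W


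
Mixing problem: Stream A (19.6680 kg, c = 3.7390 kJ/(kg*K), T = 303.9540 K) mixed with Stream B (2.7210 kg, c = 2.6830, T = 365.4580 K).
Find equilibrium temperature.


num = 25020.3727
den = 80.8391
Tf = 309.5083 K

309.5083 K


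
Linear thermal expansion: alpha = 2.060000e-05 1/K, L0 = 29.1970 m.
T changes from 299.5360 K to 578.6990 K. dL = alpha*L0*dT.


dT = 279.1630 K
dL = 2.060000e-05 * 29.1970 * 279.1630 = 0.167905 m
L_final = 29.364905 m

dL = 0.167905 m


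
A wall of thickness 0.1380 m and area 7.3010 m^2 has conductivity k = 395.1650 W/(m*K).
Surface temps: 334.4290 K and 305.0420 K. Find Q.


dT = 29.3870 K
Q = 395.1650 * 7.3010 * 29.3870 / 0.1380 = 614379.8830 W

614379.8830 W


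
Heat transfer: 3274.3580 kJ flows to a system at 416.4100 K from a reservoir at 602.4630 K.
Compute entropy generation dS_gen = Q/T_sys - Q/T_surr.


dS_sys = 3274.3580/416.4100 = 7.8633 kJ/K
dS_surr = -3274.3580/602.4630 = -5.4350 kJ/K
dS_gen = 7.8633 - 5.4350 = 2.4284 kJ/K (irreversible)

dS_gen = 2.4284 kJ/K, irreversible


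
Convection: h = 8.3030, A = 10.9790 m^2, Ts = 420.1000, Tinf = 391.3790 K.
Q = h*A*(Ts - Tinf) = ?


dT = 28.7210 K
Q = 8.3030 * 10.9790 * 28.7210 = 2618.1672 W

2618.1672 W


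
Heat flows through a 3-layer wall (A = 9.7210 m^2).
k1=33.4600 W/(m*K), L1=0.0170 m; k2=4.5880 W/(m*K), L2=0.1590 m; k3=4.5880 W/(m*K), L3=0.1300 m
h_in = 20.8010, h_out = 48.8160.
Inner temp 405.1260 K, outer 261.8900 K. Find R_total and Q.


R_conv_in = 1/(20.8010*9.7210) = 0.0049
R_1 = 0.0170/(33.4600*9.7210) = 5.2265e-05
R_2 = 0.1590/(4.5880*9.7210) = 0.0036
R_3 = 0.1300/(4.5880*9.7210) = 0.0029
R_conv_out = 1/(48.8160*9.7210) = 0.0021
R_total = 0.0136 K/W
Q = 143.2360 / 0.0136 = 10543.8162 W

R_total = 0.0136 K/W, Q = 10543.8162 W
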